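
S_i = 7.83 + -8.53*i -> [7.83, -0.7, -9.23, -17.76, -26.29]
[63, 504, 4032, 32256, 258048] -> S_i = 63*8^i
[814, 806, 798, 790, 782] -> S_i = 814 + -8*i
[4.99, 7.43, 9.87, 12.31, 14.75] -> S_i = 4.99 + 2.44*i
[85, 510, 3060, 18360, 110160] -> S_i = 85*6^i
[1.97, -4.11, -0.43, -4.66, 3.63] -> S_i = Random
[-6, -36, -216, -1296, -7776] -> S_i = -6*6^i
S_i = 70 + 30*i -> [70, 100, 130, 160, 190]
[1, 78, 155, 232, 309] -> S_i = 1 + 77*i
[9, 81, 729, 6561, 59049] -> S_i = 9*9^i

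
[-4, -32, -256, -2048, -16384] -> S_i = -4*8^i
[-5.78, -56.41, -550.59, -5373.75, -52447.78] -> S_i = -5.78*9.76^i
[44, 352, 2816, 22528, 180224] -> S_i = 44*8^i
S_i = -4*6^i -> [-4, -24, -144, -864, -5184]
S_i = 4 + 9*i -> [4, 13, 22, 31, 40]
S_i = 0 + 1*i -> [0, 1, 2, 3, 4]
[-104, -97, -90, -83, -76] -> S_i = -104 + 7*i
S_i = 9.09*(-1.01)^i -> [9.09, -9.18, 9.27, -9.37, 9.46]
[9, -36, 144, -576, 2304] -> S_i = 9*-4^i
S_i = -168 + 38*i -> [-168, -130, -92, -54, -16]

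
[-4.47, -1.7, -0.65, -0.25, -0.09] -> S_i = -4.47*0.38^i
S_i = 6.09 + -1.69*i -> [6.09, 4.4, 2.71, 1.02, -0.67]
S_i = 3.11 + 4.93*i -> [3.11, 8.04, 12.97, 17.9, 22.83]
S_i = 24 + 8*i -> [24, 32, 40, 48, 56]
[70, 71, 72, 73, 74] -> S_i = 70 + 1*i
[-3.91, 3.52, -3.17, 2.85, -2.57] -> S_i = -3.91*(-0.90)^i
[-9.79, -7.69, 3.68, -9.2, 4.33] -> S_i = Random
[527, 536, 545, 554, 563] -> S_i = 527 + 9*i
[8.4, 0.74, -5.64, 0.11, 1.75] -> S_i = Random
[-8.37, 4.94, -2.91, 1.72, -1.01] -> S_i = -8.37*(-0.59)^i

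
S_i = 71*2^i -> [71, 142, 284, 568, 1136]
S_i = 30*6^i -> [30, 180, 1080, 6480, 38880]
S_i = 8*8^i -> [8, 64, 512, 4096, 32768]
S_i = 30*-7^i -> [30, -210, 1470, -10290, 72030]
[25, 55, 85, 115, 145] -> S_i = 25 + 30*i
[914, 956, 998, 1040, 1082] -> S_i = 914 + 42*i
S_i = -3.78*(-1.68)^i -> [-3.78, 6.35, -10.67, 17.92, -30.11]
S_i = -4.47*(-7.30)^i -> [-4.47, 32.63, -238.21, 1738.91, -12694.01]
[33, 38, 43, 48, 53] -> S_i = 33 + 5*i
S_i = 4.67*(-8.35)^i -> [4.67, -38.99, 325.6, -2718.79, 22701.93]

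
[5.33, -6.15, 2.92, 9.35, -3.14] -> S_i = Random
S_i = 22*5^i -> [22, 110, 550, 2750, 13750]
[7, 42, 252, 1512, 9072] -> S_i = 7*6^i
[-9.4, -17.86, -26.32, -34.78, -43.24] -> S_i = -9.40 + -8.46*i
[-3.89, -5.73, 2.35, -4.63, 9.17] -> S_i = Random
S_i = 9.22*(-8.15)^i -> [9.22, -75.14, 612.42, -4991.19, 40678.17]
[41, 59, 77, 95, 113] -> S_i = 41 + 18*i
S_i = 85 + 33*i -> [85, 118, 151, 184, 217]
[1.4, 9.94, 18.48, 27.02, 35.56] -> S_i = 1.40 + 8.54*i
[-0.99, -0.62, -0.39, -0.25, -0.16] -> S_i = -0.99*0.63^i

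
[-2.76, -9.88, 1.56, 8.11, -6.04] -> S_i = Random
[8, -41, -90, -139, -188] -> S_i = 8 + -49*i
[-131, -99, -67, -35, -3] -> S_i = -131 + 32*i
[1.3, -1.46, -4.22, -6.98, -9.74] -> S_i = 1.30 + -2.76*i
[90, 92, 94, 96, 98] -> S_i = 90 + 2*i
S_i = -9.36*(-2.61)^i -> [-9.36, 24.43, -63.76, 166.42, -434.35]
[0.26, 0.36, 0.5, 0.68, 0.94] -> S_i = 0.26*1.38^i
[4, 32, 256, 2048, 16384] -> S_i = 4*8^i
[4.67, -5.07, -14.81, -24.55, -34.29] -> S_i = 4.67 + -9.74*i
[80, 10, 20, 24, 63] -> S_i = Random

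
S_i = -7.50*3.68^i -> [-7.5, -27.6, -101.57, -373.77, -1375.47]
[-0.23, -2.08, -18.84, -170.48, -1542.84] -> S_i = -0.23*9.05^i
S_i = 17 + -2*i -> [17, 15, 13, 11, 9]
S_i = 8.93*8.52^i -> [8.93, 76.08, 648.23, 5522.94, 47055.44]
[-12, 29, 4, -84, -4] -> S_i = Random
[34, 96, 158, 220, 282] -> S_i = 34 + 62*i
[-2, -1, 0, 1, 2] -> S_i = -2 + 1*i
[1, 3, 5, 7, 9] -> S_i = 1 + 2*i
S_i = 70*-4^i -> [70, -280, 1120, -4480, 17920]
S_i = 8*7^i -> [8, 56, 392, 2744, 19208]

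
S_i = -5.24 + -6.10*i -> [-5.24, -11.34, -17.44, -23.54, -29.64]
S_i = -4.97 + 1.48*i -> [-4.97, -3.49, -2.01, -0.53, 0.95]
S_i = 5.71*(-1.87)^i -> [5.71, -10.68, 19.97, -37.34, 69.82]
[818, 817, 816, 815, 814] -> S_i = 818 + -1*i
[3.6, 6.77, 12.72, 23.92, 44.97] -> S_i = 3.60*1.88^i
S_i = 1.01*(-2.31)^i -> [1.01, -2.33, 5.39, -12.45, 28.76]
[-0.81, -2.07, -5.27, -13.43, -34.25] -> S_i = -0.81*2.55^i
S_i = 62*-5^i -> [62, -310, 1550, -7750, 38750]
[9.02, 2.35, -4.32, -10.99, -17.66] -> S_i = 9.02 + -6.67*i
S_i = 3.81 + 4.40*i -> [3.81, 8.21, 12.61, 17.01, 21.41]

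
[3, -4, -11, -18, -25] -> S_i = 3 + -7*i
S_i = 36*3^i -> [36, 108, 324, 972, 2916]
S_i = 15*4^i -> [15, 60, 240, 960, 3840]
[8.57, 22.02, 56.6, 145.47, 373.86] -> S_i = 8.57*2.57^i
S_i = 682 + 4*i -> [682, 686, 690, 694, 698]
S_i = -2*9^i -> [-2, -18, -162, -1458, -13122]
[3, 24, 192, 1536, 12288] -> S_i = 3*8^i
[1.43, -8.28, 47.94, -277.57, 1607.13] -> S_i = 1.43*(-5.79)^i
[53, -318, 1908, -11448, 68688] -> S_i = 53*-6^i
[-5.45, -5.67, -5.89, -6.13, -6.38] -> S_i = -5.45*1.04^i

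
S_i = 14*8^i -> [14, 112, 896, 7168, 57344]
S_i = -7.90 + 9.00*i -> [-7.9, 1.1, 10.1, 19.1, 28.1]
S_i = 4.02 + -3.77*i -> [4.02, 0.25, -3.52, -7.29, -11.06]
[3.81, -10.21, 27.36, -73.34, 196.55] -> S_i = 3.81*(-2.68)^i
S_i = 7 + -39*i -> [7, -32, -71, -110, -149]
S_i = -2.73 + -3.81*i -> [-2.73, -6.54, -10.35, -14.16, -17.97]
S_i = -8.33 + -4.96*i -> [-8.33, -13.29, -18.25, -23.21, -28.17]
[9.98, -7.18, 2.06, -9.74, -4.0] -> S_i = Random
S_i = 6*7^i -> [6, 42, 294, 2058, 14406]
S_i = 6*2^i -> [6, 12, 24, 48, 96]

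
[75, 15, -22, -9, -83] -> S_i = Random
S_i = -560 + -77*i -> [-560, -637, -714, -791, -868]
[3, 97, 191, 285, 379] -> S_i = 3 + 94*i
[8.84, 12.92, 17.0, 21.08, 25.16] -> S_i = 8.84 + 4.08*i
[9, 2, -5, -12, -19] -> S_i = 9 + -7*i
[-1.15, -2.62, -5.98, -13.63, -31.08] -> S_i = -1.15*2.28^i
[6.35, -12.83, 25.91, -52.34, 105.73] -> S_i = 6.35*(-2.02)^i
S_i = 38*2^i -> [38, 76, 152, 304, 608]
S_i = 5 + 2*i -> [5, 7, 9, 11, 13]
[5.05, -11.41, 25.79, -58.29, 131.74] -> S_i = 5.05*(-2.26)^i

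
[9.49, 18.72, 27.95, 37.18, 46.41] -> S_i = 9.49 + 9.23*i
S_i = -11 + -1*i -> [-11, -12, -13, -14, -15]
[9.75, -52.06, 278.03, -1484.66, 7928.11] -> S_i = 9.75*(-5.34)^i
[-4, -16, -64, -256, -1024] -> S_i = -4*4^i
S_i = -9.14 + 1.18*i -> [-9.14, -7.96, -6.78, -5.6, -4.42]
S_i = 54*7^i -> [54, 378, 2646, 18522, 129654]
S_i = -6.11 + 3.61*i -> [-6.11, -2.5, 1.11, 4.72, 8.33]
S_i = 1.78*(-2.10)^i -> [1.78, -3.74, 7.85, -16.48, 34.62]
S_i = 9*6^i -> [9, 54, 324, 1944, 11664]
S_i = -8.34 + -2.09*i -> [-8.34, -10.43, -12.52, -14.61, -16.7]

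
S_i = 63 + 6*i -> [63, 69, 75, 81, 87]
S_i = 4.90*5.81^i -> [4.9, 28.47, 165.4, 961.0, 5583.42]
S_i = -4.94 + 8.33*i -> [-4.94, 3.39, 11.72, 20.05, 28.38]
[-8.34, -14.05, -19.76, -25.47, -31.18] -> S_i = -8.34 + -5.71*i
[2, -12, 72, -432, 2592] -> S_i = 2*-6^i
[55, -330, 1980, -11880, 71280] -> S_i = 55*-6^i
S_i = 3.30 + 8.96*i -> [3.3, 12.26, 21.22, 30.18, 39.14]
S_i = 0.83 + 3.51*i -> [0.83, 4.34, 7.85, 11.36, 14.87]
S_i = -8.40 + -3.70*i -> [-8.4, -12.1, -15.8, -19.5, -23.2]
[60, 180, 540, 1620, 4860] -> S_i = 60*3^i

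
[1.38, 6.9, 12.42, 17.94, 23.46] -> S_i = 1.38 + 5.52*i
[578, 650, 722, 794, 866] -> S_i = 578 + 72*i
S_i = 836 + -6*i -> [836, 830, 824, 818, 812]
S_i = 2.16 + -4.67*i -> [2.16, -2.51, -7.18, -11.85, -16.52]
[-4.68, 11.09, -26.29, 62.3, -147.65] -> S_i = -4.68*(-2.37)^i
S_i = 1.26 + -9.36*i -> [1.26, -8.1, -17.46, -26.82, -36.18]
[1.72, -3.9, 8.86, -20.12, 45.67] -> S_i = 1.72*(-2.27)^i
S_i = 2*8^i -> [2, 16, 128, 1024, 8192]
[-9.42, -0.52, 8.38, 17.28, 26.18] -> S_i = -9.42 + 8.90*i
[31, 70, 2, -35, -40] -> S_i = Random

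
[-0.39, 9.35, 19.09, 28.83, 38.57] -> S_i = -0.39 + 9.74*i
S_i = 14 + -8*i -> [14, 6, -2, -10, -18]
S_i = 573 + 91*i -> [573, 664, 755, 846, 937]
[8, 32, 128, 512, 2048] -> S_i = 8*4^i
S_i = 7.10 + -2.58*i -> [7.1, 4.52, 1.94, -0.64, -3.22]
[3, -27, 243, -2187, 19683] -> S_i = 3*-9^i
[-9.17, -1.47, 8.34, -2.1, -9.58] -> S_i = Random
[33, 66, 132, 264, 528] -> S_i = 33*2^i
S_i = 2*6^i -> [2, 12, 72, 432, 2592]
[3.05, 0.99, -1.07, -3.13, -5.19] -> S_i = 3.05 + -2.06*i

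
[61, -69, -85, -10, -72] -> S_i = Random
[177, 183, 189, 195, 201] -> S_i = 177 + 6*i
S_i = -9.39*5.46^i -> [-9.39, -51.27, -279.93, -1528.42, -8345.19]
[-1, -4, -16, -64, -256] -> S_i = -1*4^i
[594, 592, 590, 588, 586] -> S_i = 594 + -2*i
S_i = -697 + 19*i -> [-697, -678, -659, -640, -621]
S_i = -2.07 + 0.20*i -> [-2.07, -1.87, -1.67, -1.47, -1.27]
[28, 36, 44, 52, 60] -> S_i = 28 + 8*i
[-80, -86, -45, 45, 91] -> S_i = Random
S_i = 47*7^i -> [47, 329, 2303, 16121, 112847]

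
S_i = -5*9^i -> [-5, -45, -405, -3645, -32805]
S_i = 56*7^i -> [56, 392, 2744, 19208, 134456]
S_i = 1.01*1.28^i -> [1.01, 1.29, 1.65, 2.12, 2.71]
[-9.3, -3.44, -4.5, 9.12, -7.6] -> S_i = Random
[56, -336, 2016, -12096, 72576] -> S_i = 56*-6^i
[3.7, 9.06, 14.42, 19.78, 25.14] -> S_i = 3.70 + 5.36*i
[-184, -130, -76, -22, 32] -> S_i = -184 + 54*i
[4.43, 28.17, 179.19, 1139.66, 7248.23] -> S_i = 4.43*6.36^i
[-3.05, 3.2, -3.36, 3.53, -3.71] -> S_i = -3.05*(-1.05)^i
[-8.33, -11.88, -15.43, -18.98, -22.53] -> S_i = -8.33 + -3.55*i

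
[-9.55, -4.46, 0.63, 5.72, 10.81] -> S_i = -9.55 + 5.09*i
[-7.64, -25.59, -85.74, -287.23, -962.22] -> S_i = -7.64*3.35^i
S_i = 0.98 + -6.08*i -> [0.98, -5.1, -11.18, -17.26, -23.34]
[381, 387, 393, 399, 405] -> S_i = 381 + 6*i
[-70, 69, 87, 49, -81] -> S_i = Random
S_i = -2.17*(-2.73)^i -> [-2.17, 5.92, -16.17, 44.15, -120.53]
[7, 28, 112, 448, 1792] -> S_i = 7*4^i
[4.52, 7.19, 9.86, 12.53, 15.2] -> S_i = 4.52 + 2.67*i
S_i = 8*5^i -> [8, 40, 200, 1000, 5000]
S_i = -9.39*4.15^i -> [-9.39, -38.97, -161.72, -671.13, -2785.21]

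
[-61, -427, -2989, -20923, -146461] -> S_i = -61*7^i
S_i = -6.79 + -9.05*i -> [-6.79, -15.84, -24.89, -33.94, -42.99]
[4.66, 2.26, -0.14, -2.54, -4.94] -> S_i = 4.66 + -2.40*i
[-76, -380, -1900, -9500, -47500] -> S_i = -76*5^i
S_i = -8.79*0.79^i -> [-8.79, -6.94, -5.49, -4.33, -3.42]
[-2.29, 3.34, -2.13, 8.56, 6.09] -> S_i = Random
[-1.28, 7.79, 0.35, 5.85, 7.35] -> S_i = Random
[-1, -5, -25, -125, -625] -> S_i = -1*5^i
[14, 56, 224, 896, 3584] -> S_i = 14*4^i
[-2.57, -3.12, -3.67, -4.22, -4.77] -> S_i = -2.57 + -0.55*i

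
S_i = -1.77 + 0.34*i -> [-1.77, -1.43, -1.09, -0.75, -0.41]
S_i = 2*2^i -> [2, 4, 8, 16, 32]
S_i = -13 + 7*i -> [-13, -6, 1, 8, 15]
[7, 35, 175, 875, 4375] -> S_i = 7*5^i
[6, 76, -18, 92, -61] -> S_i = Random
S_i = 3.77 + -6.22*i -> [3.77, -2.45, -8.67, -14.89, -21.11]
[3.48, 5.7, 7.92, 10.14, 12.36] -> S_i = 3.48 + 2.22*i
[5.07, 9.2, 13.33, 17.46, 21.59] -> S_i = 5.07 + 4.13*i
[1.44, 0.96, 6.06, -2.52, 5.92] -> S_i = Random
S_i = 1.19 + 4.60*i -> [1.19, 5.79, 10.39, 14.99, 19.59]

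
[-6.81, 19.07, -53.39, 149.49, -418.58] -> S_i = -6.81*(-2.80)^i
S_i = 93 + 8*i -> [93, 101, 109, 117, 125]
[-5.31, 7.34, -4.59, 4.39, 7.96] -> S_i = Random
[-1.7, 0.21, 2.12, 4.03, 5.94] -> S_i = -1.70 + 1.91*i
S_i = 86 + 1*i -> [86, 87, 88, 89, 90]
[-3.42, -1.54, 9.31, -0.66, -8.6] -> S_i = Random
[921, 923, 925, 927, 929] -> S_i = 921 + 2*i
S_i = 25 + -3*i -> [25, 22, 19, 16, 13]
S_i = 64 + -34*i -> [64, 30, -4, -38, -72]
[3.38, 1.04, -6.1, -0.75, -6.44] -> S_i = Random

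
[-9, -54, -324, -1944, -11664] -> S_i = -9*6^i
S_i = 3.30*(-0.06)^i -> [3.3, -0.2, 0.01, -0.0, 0.0]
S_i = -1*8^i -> [-1, -8, -64, -512, -4096]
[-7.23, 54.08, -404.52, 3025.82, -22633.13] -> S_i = -7.23*(-7.48)^i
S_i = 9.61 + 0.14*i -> [9.61, 9.75, 9.89, 10.03, 10.17]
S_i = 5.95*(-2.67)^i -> [5.95, -15.89, 42.42, -113.25, 302.39]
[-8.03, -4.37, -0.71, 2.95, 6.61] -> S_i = -8.03 + 3.66*i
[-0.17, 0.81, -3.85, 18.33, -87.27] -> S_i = -0.17*(-4.76)^i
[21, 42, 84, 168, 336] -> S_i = 21*2^i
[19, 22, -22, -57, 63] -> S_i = Random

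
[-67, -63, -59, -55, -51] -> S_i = -67 + 4*i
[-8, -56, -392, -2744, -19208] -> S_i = -8*7^i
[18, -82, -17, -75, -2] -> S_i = Random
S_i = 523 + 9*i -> [523, 532, 541, 550, 559]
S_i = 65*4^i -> [65, 260, 1040, 4160, 16640]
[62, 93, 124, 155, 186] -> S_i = 62 + 31*i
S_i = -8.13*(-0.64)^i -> [-8.13, 5.2, -3.33, 2.13, -1.36]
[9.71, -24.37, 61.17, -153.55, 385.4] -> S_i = 9.71*(-2.51)^i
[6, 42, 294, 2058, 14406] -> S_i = 6*7^i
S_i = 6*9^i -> [6, 54, 486, 4374, 39366]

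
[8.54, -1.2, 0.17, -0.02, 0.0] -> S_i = 8.54*(-0.14)^i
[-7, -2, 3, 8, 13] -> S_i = -7 + 5*i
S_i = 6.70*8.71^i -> [6.7, 58.36, 508.29, 4427.2, 38560.92]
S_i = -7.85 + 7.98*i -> [-7.85, 0.13, 8.11, 16.09, 24.07]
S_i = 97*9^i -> [97, 873, 7857, 70713, 636417]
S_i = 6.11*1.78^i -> [6.11, 10.88, 19.36, 34.46, 61.34]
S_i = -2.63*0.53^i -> [-2.63, -1.39, -0.74, -0.39, -0.21]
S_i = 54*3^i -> [54, 162, 486, 1458, 4374]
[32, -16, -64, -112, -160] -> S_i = 32 + -48*i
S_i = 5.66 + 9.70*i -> [5.66, 15.36, 25.06, 34.76, 44.46]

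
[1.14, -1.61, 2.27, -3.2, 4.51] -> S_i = 1.14*(-1.41)^i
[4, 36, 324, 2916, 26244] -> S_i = 4*9^i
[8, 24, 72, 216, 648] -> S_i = 8*3^i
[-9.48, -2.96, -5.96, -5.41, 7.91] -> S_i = Random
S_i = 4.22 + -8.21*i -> [4.22, -3.99, -12.2, -20.41, -28.62]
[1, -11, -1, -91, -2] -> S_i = Random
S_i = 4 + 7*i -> [4, 11, 18, 25, 32]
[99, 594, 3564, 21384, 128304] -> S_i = 99*6^i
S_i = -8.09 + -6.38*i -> [-8.09, -14.47, -20.85, -27.23, -33.61]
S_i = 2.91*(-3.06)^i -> [2.91, -8.9, 27.25, -83.38, 255.14]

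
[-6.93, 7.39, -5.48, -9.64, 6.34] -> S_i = Random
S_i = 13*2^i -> [13, 26, 52, 104, 208]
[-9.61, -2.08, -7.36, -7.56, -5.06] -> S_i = Random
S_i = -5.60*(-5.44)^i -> [-5.6, 30.46, -165.72, 901.54, -4904.37]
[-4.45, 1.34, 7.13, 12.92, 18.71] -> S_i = -4.45 + 5.79*i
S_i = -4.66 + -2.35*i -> [-4.66, -7.01, -9.36, -11.71, -14.06]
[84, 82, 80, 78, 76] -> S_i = 84 + -2*i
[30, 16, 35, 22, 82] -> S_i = Random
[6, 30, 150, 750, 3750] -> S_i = 6*5^i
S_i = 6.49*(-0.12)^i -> [6.49, -0.78, 0.09, -0.01, 0.0]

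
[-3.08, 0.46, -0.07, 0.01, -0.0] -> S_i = -3.08*(-0.15)^i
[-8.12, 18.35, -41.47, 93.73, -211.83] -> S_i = -8.12*(-2.26)^i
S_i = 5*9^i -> [5, 45, 405, 3645, 32805]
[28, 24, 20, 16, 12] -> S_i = 28 + -4*i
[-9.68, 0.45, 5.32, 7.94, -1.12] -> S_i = Random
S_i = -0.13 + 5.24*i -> [-0.13, 5.11, 10.35, 15.59, 20.83]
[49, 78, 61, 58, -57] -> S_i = Random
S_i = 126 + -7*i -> [126, 119, 112, 105, 98]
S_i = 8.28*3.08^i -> [8.28, 25.5, 78.55, 241.93, 745.13]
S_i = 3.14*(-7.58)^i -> [3.14, -23.8, 180.41, -1367.53, 10365.89]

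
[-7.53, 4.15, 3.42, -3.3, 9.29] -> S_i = Random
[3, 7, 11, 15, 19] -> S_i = 3 + 4*i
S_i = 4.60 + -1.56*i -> [4.6, 3.04, 1.48, -0.08, -1.64]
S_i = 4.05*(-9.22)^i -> [4.05, -37.34, 344.28, -3174.3, 29267.03]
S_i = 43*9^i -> [43, 387, 3483, 31347, 282123]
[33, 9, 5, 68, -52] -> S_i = Random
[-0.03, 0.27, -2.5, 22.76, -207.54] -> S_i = -0.03*(-9.12)^i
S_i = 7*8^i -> [7, 56, 448, 3584, 28672]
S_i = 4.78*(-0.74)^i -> [4.78, -3.54, 2.62, -1.94, 1.43]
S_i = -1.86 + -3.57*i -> [-1.86, -5.43, -9.0, -12.57, -16.14]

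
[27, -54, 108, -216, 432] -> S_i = 27*-2^i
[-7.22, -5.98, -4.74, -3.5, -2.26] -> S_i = -7.22 + 1.24*i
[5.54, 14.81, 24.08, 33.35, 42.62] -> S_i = 5.54 + 9.27*i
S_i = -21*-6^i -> [-21, 126, -756, 4536, -27216]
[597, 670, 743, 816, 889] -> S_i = 597 + 73*i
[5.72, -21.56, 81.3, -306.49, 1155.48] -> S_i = 5.72*(-3.77)^i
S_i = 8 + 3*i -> [8, 11, 14, 17, 20]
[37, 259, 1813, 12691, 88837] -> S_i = 37*7^i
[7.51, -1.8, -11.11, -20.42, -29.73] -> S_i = 7.51 + -9.31*i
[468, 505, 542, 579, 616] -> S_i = 468 + 37*i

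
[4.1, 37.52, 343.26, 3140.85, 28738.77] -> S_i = 4.10*9.15^i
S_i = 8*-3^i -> [8, -24, 72, -216, 648]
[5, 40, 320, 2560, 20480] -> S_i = 5*8^i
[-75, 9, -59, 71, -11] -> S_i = Random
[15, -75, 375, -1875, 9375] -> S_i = 15*-5^i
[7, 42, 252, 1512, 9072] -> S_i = 7*6^i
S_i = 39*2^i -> [39, 78, 156, 312, 624]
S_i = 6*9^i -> [6, 54, 486, 4374, 39366]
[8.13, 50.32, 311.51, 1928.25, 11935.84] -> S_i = 8.13*6.19^i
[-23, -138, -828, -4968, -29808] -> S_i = -23*6^i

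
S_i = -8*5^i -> [-8, -40, -200, -1000, -5000]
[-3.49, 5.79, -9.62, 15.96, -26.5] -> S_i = -3.49*(-1.66)^i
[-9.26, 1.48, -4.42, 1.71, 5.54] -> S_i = Random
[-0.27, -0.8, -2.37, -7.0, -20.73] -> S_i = -0.27*2.96^i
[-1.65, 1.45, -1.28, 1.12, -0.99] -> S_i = -1.65*(-0.88)^i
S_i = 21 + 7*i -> [21, 28, 35, 42, 49]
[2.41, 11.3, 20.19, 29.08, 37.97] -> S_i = 2.41 + 8.89*i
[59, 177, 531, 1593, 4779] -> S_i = 59*3^i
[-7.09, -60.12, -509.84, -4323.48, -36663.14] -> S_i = -7.09*8.48^i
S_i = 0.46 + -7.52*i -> [0.46, -7.06, -14.58, -22.1, -29.62]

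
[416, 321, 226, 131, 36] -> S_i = 416 + -95*i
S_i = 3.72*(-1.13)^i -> [3.72, -4.2, 4.75, -5.37, 6.07]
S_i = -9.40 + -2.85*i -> [-9.4, -12.25, -15.1, -17.95, -20.8]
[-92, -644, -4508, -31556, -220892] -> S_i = -92*7^i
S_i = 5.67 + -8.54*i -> [5.67, -2.87, -11.41, -19.95, -28.49]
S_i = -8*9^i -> [-8, -72, -648, -5832, -52488]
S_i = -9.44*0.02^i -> [-9.44, -0.19, -0.0, -0.0, -0.0]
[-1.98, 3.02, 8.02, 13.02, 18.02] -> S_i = -1.98 + 5.00*i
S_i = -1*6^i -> [-1, -6, -36, -216, -1296]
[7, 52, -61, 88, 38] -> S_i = Random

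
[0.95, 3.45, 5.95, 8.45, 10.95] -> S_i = 0.95 + 2.50*i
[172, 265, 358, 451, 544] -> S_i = 172 + 93*i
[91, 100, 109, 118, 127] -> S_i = 91 + 9*i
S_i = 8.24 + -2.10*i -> [8.24, 6.14, 4.04, 1.94, -0.16]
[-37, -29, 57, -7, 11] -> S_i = Random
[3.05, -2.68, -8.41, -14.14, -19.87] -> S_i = 3.05 + -5.73*i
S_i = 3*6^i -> [3, 18, 108, 648, 3888]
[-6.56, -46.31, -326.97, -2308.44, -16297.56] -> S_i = -6.56*7.06^i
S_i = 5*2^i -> [5, 10, 20, 40, 80]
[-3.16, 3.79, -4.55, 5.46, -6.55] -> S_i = -3.16*(-1.20)^i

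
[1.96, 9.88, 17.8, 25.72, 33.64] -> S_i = 1.96 + 7.92*i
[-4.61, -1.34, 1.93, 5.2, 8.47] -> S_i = -4.61 + 3.27*i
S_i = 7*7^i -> [7, 49, 343, 2401, 16807]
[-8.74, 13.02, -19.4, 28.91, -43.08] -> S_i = -8.74*(-1.49)^i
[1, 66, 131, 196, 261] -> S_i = 1 + 65*i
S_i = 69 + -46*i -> [69, 23, -23, -69, -115]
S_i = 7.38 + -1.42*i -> [7.38, 5.96, 4.54, 3.12, 1.7]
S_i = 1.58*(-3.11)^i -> [1.58, -4.91, 15.28, -47.53, 147.81]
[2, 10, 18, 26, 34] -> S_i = 2 + 8*i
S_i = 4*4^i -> [4, 16, 64, 256, 1024]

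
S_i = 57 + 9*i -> [57, 66, 75, 84, 93]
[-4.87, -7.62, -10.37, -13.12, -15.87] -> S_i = -4.87 + -2.75*i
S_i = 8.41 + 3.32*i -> [8.41, 11.73, 15.05, 18.37, 21.69]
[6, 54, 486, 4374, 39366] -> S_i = 6*9^i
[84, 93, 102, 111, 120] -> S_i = 84 + 9*i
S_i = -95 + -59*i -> [-95, -154, -213, -272, -331]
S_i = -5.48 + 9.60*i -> [-5.48, 4.12, 13.72, 23.32, 32.92]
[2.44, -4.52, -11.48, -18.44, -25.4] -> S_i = 2.44 + -6.96*i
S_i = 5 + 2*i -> [5, 7, 9, 11, 13]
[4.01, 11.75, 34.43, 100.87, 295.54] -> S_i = 4.01*2.93^i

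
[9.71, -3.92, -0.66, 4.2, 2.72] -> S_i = Random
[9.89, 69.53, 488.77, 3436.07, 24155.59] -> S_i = 9.89*7.03^i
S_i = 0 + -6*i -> [0, -6, -12, -18, -24]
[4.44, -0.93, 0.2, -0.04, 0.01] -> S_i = 4.44*(-0.21)^i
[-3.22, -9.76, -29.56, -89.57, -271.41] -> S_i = -3.22*3.03^i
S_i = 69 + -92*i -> [69, -23, -115, -207, -299]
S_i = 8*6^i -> [8, 48, 288, 1728, 10368]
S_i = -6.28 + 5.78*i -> [-6.28, -0.5, 5.28, 11.06, 16.84]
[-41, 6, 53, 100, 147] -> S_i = -41 + 47*i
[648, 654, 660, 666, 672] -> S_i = 648 + 6*i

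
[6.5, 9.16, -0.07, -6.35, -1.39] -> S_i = Random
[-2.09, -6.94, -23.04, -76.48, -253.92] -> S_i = -2.09*3.32^i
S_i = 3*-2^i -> [3, -6, 12, -24, 48]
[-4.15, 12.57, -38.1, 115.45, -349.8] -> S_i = -4.15*(-3.03)^i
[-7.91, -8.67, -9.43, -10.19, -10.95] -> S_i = -7.91 + -0.76*i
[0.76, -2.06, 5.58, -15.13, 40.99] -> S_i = 0.76*(-2.71)^i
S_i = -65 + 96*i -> [-65, 31, 127, 223, 319]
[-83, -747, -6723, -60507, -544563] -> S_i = -83*9^i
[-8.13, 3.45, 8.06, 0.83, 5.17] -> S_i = Random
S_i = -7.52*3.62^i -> [-7.52, -27.22, -98.55, -356.73, -1291.37]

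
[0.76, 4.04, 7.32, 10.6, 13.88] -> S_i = 0.76 + 3.28*i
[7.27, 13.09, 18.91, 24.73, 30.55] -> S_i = 7.27 + 5.82*i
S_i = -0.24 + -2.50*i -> [-0.24, -2.74, -5.24, -7.74, -10.24]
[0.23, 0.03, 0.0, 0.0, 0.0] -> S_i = 0.23*0.13^i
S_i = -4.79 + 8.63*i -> [-4.79, 3.84, 12.47, 21.1, 29.73]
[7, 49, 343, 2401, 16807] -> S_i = 7*7^i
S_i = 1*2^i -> [1, 2, 4, 8, 16]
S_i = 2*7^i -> [2, 14, 98, 686, 4802]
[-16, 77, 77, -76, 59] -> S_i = Random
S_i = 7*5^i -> [7, 35, 175, 875, 4375]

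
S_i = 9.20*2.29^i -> [9.2, 21.07, 48.25, 110.48, 253.01]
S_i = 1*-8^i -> [1, -8, 64, -512, 4096]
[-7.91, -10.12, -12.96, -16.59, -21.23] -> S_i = -7.91*1.28^i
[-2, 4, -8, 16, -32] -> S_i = -2*-2^i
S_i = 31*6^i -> [31, 186, 1116, 6696, 40176]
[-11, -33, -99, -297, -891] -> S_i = -11*3^i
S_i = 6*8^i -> [6, 48, 384, 3072, 24576]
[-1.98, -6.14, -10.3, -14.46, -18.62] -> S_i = -1.98 + -4.16*i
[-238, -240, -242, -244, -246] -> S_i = -238 + -2*i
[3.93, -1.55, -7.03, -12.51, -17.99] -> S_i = 3.93 + -5.48*i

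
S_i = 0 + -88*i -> [0, -88, -176, -264, -352]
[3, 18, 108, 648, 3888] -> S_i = 3*6^i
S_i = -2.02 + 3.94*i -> [-2.02, 1.92, 5.86, 9.8, 13.74]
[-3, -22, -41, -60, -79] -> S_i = -3 + -19*i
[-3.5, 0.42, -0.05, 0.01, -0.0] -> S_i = -3.50*(-0.12)^i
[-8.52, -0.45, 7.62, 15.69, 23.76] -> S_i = -8.52 + 8.07*i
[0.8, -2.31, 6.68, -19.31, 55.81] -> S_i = 0.80*(-2.89)^i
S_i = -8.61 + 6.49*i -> [-8.61, -2.12, 4.37, 10.86, 17.35]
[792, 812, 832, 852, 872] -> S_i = 792 + 20*i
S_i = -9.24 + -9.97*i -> [-9.24, -19.21, -29.18, -39.15, -49.12]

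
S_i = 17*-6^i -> [17, -102, 612, -3672, 22032]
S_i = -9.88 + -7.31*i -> [-9.88, -17.19, -24.5, -31.81, -39.12]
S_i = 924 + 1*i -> [924, 925, 926, 927, 928]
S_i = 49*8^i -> [49, 392, 3136, 25088, 200704]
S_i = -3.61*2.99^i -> [-3.61, -10.79, -32.27, -96.5, -288.53]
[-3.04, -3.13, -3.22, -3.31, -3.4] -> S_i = -3.04 + -0.09*i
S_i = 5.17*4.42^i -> [5.17, 22.85, 101.0, 446.43, 1973.24]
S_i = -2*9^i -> [-2, -18, -162, -1458, -13122]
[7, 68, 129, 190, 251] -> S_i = 7 + 61*i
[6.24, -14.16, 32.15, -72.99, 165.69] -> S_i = 6.24*(-2.27)^i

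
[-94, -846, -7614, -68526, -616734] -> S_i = -94*9^i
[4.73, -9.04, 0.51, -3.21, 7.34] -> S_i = Random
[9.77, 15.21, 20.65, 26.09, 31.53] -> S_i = 9.77 + 5.44*i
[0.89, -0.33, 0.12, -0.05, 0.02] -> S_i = 0.89*(-0.37)^i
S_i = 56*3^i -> [56, 168, 504, 1512, 4536]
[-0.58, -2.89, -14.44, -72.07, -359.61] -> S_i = -0.58*4.99^i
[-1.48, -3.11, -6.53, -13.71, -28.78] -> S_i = -1.48*2.10^i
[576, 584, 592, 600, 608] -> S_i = 576 + 8*i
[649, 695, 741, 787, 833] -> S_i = 649 + 46*i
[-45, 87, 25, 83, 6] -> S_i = Random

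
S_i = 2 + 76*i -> [2, 78, 154, 230, 306]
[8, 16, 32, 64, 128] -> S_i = 8*2^i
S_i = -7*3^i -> [-7, -21, -63, -189, -567]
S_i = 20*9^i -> [20, 180, 1620, 14580, 131220]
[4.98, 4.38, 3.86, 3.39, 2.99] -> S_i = 4.98*0.88^i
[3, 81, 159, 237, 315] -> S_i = 3 + 78*i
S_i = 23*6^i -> [23, 138, 828, 4968, 29808]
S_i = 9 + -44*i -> [9, -35, -79, -123, -167]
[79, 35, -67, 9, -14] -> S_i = Random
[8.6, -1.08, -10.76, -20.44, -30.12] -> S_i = 8.60 + -9.68*i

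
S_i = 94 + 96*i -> [94, 190, 286, 382, 478]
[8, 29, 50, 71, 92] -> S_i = 8 + 21*i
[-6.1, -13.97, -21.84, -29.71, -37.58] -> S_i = -6.10 + -7.87*i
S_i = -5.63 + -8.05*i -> [-5.63, -13.68, -21.73, -29.78, -37.83]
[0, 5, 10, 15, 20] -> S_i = 0 + 5*i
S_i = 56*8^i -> [56, 448, 3584, 28672, 229376]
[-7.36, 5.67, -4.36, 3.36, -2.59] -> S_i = -7.36*(-0.77)^i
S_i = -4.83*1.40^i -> [-4.83, -6.76, -9.47, -13.25, -18.55]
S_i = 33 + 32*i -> [33, 65, 97, 129, 161]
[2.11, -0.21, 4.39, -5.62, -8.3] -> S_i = Random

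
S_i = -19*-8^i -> [-19, 152, -1216, 9728, -77824]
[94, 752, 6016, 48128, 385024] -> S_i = 94*8^i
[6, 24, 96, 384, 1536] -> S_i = 6*4^i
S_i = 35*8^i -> [35, 280, 2240, 17920, 143360]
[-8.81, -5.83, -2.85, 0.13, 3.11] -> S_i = -8.81 + 2.98*i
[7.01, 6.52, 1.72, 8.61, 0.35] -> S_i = Random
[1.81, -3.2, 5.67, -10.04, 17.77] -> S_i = 1.81*(-1.77)^i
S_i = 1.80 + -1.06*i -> [1.8, 0.74, -0.32, -1.38, -2.44]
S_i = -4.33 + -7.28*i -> [-4.33, -11.61, -18.89, -26.17, -33.45]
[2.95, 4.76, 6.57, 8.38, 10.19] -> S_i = 2.95 + 1.81*i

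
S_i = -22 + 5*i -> [-22, -17, -12, -7, -2]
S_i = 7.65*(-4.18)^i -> [7.65, -31.98, 133.66, -558.71, 2335.43]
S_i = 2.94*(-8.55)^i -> [2.94, -25.14, 214.92, -1837.58, 15711.29]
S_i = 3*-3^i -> [3, -9, 27, -81, 243]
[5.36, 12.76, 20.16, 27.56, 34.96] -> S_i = 5.36 + 7.40*i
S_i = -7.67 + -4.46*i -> [-7.67, -12.13, -16.59, -21.05, -25.51]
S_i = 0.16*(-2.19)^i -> [0.16, -0.35, 0.77, -1.68, 3.68]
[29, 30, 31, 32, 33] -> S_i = 29 + 1*i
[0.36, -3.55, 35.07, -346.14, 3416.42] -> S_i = 0.36*(-9.87)^i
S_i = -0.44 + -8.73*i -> [-0.44, -9.17, -17.9, -26.63, -35.36]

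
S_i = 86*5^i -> [86, 430, 2150, 10750, 53750]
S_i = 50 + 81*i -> [50, 131, 212, 293, 374]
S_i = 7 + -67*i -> [7, -60, -127, -194, -261]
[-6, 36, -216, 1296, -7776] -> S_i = -6*-6^i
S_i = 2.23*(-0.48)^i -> [2.23, -1.07, 0.51, -0.25, 0.12]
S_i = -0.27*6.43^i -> [-0.27, -1.74, -11.16, -71.78, -461.54]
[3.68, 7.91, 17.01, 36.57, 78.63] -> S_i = 3.68*2.15^i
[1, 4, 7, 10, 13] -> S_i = 1 + 3*i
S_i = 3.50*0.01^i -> [3.5, 0.04, 0.0, 0.0, 0.0]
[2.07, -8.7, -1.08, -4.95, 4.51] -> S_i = Random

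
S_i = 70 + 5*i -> [70, 75, 80, 85, 90]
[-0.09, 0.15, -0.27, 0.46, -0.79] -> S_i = -0.09*(-1.72)^i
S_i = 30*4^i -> [30, 120, 480, 1920, 7680]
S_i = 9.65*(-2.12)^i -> [9.65, -20.46, 43.37, -91.95, 194.93]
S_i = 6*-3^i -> [6, -18, 54, -162, 486]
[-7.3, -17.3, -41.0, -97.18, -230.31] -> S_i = -7.30*2.37^i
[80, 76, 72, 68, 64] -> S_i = 80 + -4*i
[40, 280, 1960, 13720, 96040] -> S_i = 40*7^i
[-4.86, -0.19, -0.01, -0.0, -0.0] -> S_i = -4.86*0.04^i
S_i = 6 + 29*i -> [6, 35, 64, 93, 122]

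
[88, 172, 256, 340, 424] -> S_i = 88 + 84*i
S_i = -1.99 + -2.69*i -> [-1.99, -4.68, -7.37, -10.06, -12.75]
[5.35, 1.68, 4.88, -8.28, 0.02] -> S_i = Random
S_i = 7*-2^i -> [7, -14, 28, -56, 112]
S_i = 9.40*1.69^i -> [9.4, 15.89, 26.85, 45.37, 76.68]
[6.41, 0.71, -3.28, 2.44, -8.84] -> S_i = Random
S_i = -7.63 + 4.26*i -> [-7.63, -3.37, 0.89, 5.15, 9.41]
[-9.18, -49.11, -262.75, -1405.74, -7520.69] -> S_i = -9.18*5.35^i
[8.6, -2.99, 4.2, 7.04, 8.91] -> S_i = Random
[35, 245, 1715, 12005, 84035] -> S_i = 35*7^i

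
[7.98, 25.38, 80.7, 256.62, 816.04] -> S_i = 7.98*3.18^i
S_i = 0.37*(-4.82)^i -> [0.37, -1.78, 8.6, -41.43, 199.71]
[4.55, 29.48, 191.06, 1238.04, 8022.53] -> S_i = 4.55*6.48^i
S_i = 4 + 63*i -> [4, 67, 130, 193, 256]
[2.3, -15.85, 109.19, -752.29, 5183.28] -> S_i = 2.30*(-6.89)^i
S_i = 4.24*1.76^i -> [4.24, 7.46, 13.13, 23.12, 40.68]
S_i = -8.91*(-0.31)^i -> [-8.91, 2.76, -0.86, 0.27, -0.08]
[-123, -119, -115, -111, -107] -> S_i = -123 + 4*i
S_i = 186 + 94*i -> [186, 280, 374, 468, 562]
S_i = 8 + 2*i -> [8, 10, 12, 14, 16]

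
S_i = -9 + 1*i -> [-9, -8, -7, -6, -5]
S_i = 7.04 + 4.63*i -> [7.04, 11.67, 16.3, 20.93, 25.56]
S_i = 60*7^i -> [60, 420, 2940, 20580, 144060]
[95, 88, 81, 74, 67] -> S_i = 95 + -7*i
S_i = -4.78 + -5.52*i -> [-4.78, -10.3, -15.82, -21.34, -26.86]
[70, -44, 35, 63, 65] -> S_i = Random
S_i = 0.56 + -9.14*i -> [0.56, -8.58, -17.72, -26.86, -36.0]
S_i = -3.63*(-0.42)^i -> [-3.63, 1.52, -0.64, 0.27, -0.11]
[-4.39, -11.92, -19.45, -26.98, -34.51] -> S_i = -4.39 + -7.53*i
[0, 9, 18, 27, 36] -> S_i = 0 + 9*i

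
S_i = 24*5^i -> [24, 120, 600, 3000, 15000]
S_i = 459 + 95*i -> [459, 554, 649, 744, 839]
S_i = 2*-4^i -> [2, -8, 32, -128, 512]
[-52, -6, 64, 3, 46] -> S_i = Random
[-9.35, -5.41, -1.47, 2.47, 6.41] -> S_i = -9.35 + 3.94*i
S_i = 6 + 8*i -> [6, 14, 22, 30, 38]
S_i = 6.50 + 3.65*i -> [6.5, 10.15, 13.8, 17.45, 21.1]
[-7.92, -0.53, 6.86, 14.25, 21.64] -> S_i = -7.92 + 7.39*i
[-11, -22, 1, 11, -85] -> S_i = Random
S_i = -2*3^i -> [-2, -6, -18, -54, -162]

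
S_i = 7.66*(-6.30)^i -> [7.66, -48.26, 304.03, -1915.36, 12066.77]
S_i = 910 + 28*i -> [910, 938, 966, 994, 1022]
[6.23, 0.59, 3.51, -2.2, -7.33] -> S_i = Random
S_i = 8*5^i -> [8, 40, 200, 1000, 5000]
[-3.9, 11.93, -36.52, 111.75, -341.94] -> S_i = -3.90*(-3.06)^i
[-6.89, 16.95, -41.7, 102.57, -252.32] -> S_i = -6.89*(-2.46)^i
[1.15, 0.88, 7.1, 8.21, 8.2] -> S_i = Random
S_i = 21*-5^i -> [21, -105, 525, -2625, 13125]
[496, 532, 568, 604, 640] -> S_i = 496 + 36*i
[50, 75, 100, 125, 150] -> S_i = 50 + 25*i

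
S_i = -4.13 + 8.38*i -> [-4.13, 4.25, 12.63, 21.01, 29.39]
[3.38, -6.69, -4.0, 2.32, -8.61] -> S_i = Random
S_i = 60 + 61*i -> [60, 121, 182, 243, 304]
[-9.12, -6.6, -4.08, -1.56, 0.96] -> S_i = -9.12 + 2.52*i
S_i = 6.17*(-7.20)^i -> [6.17, -44.42, 319.85, -2302.94, 16581.17]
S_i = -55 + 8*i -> [-55, -47, -39, -31, -23]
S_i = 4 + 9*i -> [4, 13, 22, 31, 40]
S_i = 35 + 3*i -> [35, 38, 41, 44, 47]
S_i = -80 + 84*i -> [-80, 4, 88, 172, 256]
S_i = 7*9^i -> [7, 63, 567, 5103, 45927]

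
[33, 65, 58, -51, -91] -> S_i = Random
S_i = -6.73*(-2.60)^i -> [-6.73, 17.5, -45.49, 118.29, -307.54]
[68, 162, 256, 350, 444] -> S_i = 68 + 94*i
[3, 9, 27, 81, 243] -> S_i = 3*3^i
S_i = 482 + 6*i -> [482, 488, 494, 500, 506]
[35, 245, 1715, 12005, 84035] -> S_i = 35*7^i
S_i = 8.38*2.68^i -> [8.38, 22.46, 60.19, 161.31, 432.3]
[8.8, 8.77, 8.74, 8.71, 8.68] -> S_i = 8.80 + -0.03*i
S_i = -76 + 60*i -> [-76, -16, 44, 104, 164]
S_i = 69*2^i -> [69, 138, 276, 552, 1104]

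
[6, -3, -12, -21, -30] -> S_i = 6 + -9*i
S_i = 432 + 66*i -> [432, 498, 564, 630, 696]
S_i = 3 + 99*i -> [3, 102, 201, 300, 399]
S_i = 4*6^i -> [4, 24, 144, 864, 5184]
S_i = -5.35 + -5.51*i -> [-5.35, -10.86, -16.37, -21.88, -27.39]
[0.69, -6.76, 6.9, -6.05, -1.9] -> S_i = Random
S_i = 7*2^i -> [7, 14, 28, 56, 112]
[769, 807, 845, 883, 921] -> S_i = 769 + 38*i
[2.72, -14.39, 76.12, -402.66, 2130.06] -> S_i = 2.72*(-5.29)^i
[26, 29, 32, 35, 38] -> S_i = 26 + 3*i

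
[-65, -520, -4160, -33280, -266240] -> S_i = -65*8^i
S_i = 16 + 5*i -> [16, 21, 26, 31, 36]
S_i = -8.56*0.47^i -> [-8.56, -4.02, -1.89, -0.89, -0.42]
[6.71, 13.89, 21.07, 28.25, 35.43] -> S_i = 6.71 + 7.18*i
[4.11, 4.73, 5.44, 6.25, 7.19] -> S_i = 4.11*1.15^i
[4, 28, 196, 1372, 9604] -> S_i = 4*7^i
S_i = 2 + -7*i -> [2, -5, -12, -19, -26]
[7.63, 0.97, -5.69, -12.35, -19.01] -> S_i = 7.63 + -6.66*i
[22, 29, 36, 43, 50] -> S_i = 22 + 7*i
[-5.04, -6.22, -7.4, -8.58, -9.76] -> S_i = -5.04 + -1.18*i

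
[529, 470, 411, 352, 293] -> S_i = 529 + -59*i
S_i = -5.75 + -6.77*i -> [-5.75, -12.52, -19.29, -26.06, -32.83]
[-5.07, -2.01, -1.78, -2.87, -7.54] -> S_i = Random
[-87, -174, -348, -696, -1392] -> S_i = -87*2^i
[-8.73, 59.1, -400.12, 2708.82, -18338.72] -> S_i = -8.73*(-6.77)^i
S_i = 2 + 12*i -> [2, 14, 26, 38, 50]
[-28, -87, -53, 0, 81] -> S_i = Random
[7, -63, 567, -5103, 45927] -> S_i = 7*-9^i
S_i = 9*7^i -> [9, 63, 441, 3087, 21609]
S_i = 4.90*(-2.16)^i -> [4.9, -10.58, 22.86, -49.38, 106.66]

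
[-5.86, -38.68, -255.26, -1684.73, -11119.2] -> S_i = -5.86*6.60^i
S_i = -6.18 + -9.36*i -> [-6.18, -15.54, -24.9, -34.26, -43.62]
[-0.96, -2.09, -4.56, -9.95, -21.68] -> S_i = -0.96*2.18^i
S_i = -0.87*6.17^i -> [-0.87, -5.37, -33.12, -204.35, -1260.84]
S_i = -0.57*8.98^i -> [-0.57, -5.12, -45.97, -412.77, -3706.64]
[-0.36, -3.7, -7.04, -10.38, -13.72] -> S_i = -0.36 + -3.34*i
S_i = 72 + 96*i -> [72, 168, 264, 360, 456]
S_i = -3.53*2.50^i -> [-3.53, -8.82, -22.06, -55.16, -137.89]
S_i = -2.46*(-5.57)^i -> [-2.46, 13.7, -76.32, 425.11, -2367.86]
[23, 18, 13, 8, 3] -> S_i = 23 + -5*i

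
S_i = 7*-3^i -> [7, -21, 63, -189, 567]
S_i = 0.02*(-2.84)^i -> [0.02, -0.06, 0.16, -0.46, 1.3]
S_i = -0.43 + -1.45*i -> [-0.43, -1.88, -3.33, -4.78, -6.23]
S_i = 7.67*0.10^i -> [7.67, 0.77, 0.08, 0.01, 0.0]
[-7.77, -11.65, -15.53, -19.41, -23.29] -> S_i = -7.77 + -3.88*i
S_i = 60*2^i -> [60, 120, 240, 480, 960]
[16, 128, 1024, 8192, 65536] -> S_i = 16*8^i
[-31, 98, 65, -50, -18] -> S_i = Random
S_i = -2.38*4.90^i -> [-2.38, -11.66, -57.14, -280.0, -1372.02]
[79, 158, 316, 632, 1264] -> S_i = 79*2^i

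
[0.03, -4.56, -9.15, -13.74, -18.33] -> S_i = 0.03 + -4.59*i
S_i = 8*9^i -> [8, 72, 648, 5832, 52488]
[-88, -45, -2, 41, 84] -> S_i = -88 + 43*i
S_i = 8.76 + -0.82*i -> [8.76, 7.94, 7.12, 6.3, 5.48]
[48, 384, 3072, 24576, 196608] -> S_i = 48*8^i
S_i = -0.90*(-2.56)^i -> [-0.9, 2.3, -5.9, 15.1, -38.65]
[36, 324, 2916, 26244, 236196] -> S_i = 36*9^i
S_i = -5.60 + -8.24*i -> [-5.6, -13.84, -22.08, -30.32, -38.56]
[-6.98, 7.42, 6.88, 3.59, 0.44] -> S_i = Random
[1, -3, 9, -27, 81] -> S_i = 1*-3^i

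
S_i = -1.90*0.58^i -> [-1.9, -1.1, -0.64, -0.37, -0.22]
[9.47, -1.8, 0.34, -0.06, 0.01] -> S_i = 9.47*(-0.19)^i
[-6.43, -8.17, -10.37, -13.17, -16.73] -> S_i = -6.43*1.27^i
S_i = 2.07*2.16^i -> [2.07, 4.47, 9.66, 20.86, 45.06]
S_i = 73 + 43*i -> [73, 116, 159, 202, 245]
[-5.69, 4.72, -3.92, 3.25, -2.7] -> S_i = -5.69*(-0.83)^i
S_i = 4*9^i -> [4, 36, 324, 2916, 26244]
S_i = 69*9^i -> [69, 621, 5589, 50301, 452709]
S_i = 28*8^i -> [28, 224, 1792, 14336, 114688]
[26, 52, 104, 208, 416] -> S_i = 26*2^i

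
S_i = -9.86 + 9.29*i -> [-9.86, -0.57, 8.72, 18.01, 27.3]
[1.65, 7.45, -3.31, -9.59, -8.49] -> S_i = Random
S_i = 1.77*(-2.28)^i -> [1.77, -4.04, 9.2, -20.98, 47.83]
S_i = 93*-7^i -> [93, -651, 4557, -31899, 223293]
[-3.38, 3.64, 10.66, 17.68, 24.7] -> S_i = -3.38 + 7.02*i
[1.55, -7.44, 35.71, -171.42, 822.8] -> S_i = 1.55*(-4.80)^i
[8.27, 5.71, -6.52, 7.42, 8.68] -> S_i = Random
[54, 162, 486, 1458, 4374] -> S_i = 54*3^i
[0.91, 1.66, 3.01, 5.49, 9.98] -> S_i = 0.91*1.82^i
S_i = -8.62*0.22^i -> [-8.62, -1.9, -0.42, -0.09, -0.02]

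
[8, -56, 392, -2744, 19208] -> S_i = 8*-7^i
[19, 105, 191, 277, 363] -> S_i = 19 + 86*i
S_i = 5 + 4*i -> [5, 9, 13, 17, 21]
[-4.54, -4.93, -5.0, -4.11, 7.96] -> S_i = Random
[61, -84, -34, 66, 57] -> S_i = Random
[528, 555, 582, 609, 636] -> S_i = 528 + 27*i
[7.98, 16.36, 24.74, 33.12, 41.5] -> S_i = 7.98 + 8.38*i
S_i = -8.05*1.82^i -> [-8.05, -14.65, -26.66, -48.53, -88.32]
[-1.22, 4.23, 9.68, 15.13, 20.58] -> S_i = -1.22 + 5.45*i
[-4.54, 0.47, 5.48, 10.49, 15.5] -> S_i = -4.54 + 5.01*i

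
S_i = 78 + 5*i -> [78, 83, 88, 93, 98]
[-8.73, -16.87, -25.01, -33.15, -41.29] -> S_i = -8.73 + -8.14*i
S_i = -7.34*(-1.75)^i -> [-7.34, 12.84, -22.48, 39.34, -68.84]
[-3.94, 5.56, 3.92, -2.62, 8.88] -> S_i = Random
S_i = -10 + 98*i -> [-10, 88, 186, 284, 382]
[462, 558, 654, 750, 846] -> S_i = 462 + 96*i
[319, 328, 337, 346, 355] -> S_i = 319 + 9*i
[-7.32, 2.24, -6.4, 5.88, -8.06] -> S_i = Random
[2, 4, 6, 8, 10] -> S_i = 2 + 2*i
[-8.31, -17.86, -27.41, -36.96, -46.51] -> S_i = -8.31 + -9.55*i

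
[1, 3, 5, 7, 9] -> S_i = 1 + 2*i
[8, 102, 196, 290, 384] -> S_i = 8 + 94*i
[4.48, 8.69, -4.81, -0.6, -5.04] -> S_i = Random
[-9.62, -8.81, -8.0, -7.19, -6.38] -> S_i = -9.62 + 0.81*i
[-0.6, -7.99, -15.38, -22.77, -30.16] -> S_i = -0.60 + -7.39*i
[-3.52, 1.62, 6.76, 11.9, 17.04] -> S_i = -3.52 + 5.14*i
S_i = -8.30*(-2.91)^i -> [-8.3, 24.15, -70.29, 204.53, -595.18]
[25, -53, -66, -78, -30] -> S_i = Random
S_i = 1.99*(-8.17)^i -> [1.99, -16.26, 132.83, -1085.22, 8866.28]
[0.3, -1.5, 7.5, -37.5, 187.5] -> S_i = 0.30*(-5.00)^i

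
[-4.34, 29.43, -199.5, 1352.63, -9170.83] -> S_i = -4.34*(-6.78)^i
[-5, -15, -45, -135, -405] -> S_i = -5*3^i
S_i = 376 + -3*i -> [376, 373, 370, 367, 364]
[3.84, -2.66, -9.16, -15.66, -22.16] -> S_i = 3.84 + -6.50*i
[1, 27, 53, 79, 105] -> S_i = 1 + 26*i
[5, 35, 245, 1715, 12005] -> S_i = 5*7^i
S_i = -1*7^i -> [-1, -7, -49, -343, -2401]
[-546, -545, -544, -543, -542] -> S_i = -546 + 1*i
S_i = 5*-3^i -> [5, -15, 45, -135, 405]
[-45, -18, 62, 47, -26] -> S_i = Random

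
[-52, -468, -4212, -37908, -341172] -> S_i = -52*9^i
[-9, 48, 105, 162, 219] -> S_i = -9 + 57*i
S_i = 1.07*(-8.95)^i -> [1.07, -9.58, 85.71, -767.1, 6865.56]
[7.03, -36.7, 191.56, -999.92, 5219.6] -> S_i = 7.03*(-5.22)^i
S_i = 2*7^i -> [2, 14, 98, 686, 4802]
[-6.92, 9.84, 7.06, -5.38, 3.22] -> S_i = Random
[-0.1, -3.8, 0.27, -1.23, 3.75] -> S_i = Random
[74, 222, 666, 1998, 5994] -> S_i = 74*3^i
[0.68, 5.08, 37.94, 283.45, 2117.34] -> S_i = 0.68*7.47^i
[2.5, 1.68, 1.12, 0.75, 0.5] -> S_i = 2.50*0.67^i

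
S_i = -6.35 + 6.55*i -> [-6.35, 0.2, 6.75, 13.3, 19.85]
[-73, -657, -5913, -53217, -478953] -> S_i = -73*9^i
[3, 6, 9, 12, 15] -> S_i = 3 + 3*i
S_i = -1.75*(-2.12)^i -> [-1.75, 3.71, -7.87, 16.67, -35.35]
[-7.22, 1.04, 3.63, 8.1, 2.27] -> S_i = Random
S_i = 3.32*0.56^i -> [3.32, 1.86, 1.04, 0.58, 0.33]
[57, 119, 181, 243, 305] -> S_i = 57 + 62*i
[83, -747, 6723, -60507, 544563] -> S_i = 83*-9^i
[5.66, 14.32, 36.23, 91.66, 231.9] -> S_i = 5.66*2.53^i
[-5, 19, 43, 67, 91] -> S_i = -5 + 24*i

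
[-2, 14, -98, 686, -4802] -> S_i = -2*-7^i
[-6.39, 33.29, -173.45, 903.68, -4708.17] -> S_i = -6.39*(-5.21)^i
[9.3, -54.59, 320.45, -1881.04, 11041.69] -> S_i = 9.30*(-5.87)^i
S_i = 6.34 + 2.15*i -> [6.34, 8.49, 10.64, 12.79, 14.94]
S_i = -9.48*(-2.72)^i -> [-9.48, 25.79, -70.14, 190.77, -518.9]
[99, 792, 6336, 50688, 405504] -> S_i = 99*8^i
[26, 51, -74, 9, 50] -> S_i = Random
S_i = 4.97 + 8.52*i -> [4.97, 13.49, 22.01, 30.53, 39.05]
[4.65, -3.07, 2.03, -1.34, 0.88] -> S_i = 4.65*(-0.66)^i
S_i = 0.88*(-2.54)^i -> [0.88, -2.24, 5.68, -14.42, 36.63]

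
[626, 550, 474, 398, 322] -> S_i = 626 + -76*i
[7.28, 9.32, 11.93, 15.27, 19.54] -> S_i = 7.28*1.28^i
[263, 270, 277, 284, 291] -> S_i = 263 + 7*i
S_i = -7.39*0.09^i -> [-7.39, -0.67, -0.06, -0.01, -0.0]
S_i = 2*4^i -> [2, 8, 32, 128, 512]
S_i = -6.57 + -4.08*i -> [-6.57, -10.65, -14.73, -18.81, -22.89]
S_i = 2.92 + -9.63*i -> [2.92, -6.71, -16.34, -25.97, -35.6]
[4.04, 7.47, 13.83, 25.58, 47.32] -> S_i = 4.04*1.85^i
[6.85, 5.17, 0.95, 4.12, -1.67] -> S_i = Random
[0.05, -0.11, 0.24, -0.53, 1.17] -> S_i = 0.05*(-2.20)^i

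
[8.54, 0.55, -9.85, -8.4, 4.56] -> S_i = Random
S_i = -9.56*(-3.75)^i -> [-9.56, 35.85, -134.44, 504.14, -1890.53]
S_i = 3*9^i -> [3, 27, 243, 2187, 19683]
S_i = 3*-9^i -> [3, -27, 243, -2187, 19683]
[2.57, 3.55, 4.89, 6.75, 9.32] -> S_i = 2.57*1.38^i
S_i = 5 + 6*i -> [5, 11, 17, 23, 29]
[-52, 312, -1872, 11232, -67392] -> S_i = -52*-6^i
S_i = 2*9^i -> [2, 18, 162, 1458, 13122]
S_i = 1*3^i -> [1, 3, 9, 27, 81]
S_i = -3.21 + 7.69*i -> [-3.21, 4.48, 12.17, 19.86, 27.55]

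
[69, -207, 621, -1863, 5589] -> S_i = 69*-3^i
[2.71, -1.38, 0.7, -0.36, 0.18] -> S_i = 2.71*(-0.51)^i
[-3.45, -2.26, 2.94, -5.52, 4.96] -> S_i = Random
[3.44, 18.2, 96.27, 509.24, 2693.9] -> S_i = 3.44*5.29^i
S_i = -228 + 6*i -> [-228, -222, -216, -210, -204]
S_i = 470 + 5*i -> [470, 475, 480, 485, 490]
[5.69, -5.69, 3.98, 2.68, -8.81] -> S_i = Random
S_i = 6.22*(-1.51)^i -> [6.22, -9.39, 14.18, -21.42, 32.34]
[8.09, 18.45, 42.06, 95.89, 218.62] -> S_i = 8.09*2.28^i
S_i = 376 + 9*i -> [376, 385, 394, 403, 412]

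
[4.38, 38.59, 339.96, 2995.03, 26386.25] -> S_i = 4.38*8.81^i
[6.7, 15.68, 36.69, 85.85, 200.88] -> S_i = 6.70*2.34^i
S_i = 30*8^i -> [30, 240, 1920, 15360, 122880]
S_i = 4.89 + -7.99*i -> [4.89, -3.1, -11.09, -19.08, -27.07]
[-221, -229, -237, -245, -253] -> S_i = -221 + -8*i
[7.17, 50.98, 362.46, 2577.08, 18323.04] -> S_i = 7.17*7.11^i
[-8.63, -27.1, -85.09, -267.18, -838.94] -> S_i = -8.63*3.14^i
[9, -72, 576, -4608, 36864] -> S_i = 9*-8^i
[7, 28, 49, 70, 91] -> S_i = 7 + 21*i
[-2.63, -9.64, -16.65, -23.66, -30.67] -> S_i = -2.63 + -7.01*i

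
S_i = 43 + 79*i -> [43, 122, 201, 280, 359]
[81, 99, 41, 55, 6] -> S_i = Random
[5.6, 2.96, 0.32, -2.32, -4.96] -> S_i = 5.60 + -2.64*i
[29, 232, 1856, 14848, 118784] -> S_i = 29*8^i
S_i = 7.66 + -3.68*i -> [7.66, 3.98, 0.3, -3.38, -7.06]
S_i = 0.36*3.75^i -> [0.36, 1.35, 5.06, 18.98, 71.19]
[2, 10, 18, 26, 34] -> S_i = 2 + 8*i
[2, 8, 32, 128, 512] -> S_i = 2*4^i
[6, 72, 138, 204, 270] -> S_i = 6 + 66*i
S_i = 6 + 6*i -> [6, 12, 18, 24, 30]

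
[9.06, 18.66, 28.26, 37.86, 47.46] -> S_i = 9.06 + 9.60*i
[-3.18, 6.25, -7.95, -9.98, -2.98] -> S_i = Random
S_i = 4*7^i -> [4, 28, 196, 1372, 9604]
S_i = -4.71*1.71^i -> [-4.71, -8.05, -13.77, -23.55, -40.27]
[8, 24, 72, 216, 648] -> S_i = 8*3^i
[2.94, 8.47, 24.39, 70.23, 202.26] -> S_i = 2.94*2.88^i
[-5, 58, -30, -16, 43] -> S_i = Random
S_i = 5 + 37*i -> [5, 42, 79, 116, 153]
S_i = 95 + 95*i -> [95, 190, 285, 380, 475]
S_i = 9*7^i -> [9, 63, 441, 3087, 21609]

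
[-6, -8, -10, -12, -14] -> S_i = -6 + -2*i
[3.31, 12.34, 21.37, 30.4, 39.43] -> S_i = 3.31 + 9.03*i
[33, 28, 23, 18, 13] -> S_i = 33 + -5*i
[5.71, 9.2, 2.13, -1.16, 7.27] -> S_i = Random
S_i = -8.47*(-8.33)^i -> [-8.47, 70.56, -587.72, 4895.74, -40781.52]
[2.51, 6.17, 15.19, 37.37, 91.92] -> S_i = 2.51*2.46^i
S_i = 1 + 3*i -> [1, 4, 7, 10, 13]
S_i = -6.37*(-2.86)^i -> [-6.37, 18.22, -52.1, 149.02, -426.19]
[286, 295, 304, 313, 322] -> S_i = 286 + 9*i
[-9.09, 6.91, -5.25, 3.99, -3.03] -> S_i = -9.09*(-0.76)^i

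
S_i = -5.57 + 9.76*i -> [-5.57, 4.19, 13.95, 23.71, 33.47]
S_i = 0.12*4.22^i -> [0.12, 0.51, 2.14, 9.02, 38.06]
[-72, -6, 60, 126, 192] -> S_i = -72 + 66*i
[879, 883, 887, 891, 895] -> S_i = 879 + 4*i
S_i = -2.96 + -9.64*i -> [-2.96, -12.6, -22.24, -31.88, -41.52]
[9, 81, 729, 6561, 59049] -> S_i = 9*9^i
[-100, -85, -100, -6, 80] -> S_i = Random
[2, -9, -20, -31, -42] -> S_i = 2 + -11*i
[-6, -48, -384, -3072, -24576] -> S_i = -6*8^i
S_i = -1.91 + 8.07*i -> [-1.91, 6.16, 14.23, 22.3, 30.37]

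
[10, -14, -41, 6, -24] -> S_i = Random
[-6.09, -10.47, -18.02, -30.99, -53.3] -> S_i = -6.09*1.72^i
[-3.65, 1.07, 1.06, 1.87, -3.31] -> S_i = Random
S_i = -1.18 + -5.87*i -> [-1.18, -7.05, -12.92, -18.79, -24.66]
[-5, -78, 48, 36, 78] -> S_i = Random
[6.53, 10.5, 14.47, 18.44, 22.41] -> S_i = 6.53 + 3.97*i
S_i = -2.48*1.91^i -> [-2.48, -4.74, -9.05, -17.28, -33.01]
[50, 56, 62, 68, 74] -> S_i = 50 + 6*i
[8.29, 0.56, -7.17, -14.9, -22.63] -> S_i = 8.29 + -7.73*i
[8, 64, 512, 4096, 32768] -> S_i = 8*8^i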